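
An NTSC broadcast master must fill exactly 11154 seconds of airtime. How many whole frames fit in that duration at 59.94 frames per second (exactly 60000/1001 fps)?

Frames = 11154 × 60000/1001 = 4680000/7 ≈ 668571.4286.
Complete frames: 668571.

668571 frames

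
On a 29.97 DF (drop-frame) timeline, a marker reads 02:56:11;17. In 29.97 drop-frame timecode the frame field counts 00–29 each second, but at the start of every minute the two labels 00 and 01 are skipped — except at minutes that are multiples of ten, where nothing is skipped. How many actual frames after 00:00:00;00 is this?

As if non-drop at 30 labels/s: (2 × 3600 + 56 × 60 + 11) × 30 + 17 = 317147.
Minute boundaries passed: 176; those not divisible by 10: 176 − 17 = 159; dropped labels = 2 × 159 = 318.
Actual frame index = 317147 − 318 = 316829.

316829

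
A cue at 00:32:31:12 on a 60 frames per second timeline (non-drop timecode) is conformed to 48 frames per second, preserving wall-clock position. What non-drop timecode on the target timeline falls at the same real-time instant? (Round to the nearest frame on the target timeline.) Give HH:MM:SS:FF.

00:32:31:10

Source frame index: (0×3600 + 32×60 + 31) × 60 + 12 = 117072.
Real time: 117072 / (60) = 9756/5 s.
Target frame: (9756/5) × (48) = 468288/5 ≈ 93657.600 → 93658.
At 48 labels/s: frame 93658 → 00:32:31:10.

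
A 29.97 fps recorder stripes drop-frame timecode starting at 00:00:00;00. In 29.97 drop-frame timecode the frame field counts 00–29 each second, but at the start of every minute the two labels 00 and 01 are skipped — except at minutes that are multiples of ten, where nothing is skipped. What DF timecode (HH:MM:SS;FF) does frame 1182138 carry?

10:57:24;02

Ten DF minutes hold 17982 frames, so frame 1182138 lies in block 65 (frames 1168830–1186811) with 13308 frames into that block.
The block's first minute is 1800 frames and the rest 1798 each; 13308 frames reaches minute 7, so 65 × 18 + 7 × 2 = 1184 labels have been skipped so far.
Adding those back, label number 1182138 + 1184 = 1183322 at 30 labels/s is 39444 s + 2 f = 10 h 57 min 24 s frame 2, i.e. 10:57:24;02.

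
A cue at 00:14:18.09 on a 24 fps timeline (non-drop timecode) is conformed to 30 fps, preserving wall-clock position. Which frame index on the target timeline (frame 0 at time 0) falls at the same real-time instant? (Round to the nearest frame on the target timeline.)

frame 25751

Source frame index: (0×3600 + 14×60 + 18) × 24 + 9 = 20601.
Real time: 20601 / (24) = 6867/8 s.
Target frame: (6867/8) × (30) = 103005/4 ≈ 25751.250 → 25751.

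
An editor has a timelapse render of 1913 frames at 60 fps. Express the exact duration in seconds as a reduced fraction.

1913/60 seconds

Running time = 1913 ÷ (60) = 1913 × 1/60 = 1913/60 s.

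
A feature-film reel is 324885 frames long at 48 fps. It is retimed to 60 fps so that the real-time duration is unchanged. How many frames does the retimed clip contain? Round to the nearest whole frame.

406106 frames

Frames at target rate = 324885 × (60) / (48) = 1624425/4 ≈ 406106.250.
Nearest whole frame: 406106.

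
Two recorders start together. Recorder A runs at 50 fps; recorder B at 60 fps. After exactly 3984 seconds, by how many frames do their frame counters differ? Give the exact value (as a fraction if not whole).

A emits 50 × 3984 = 199200 frames; B emits 60 × 3984 = 239040.
Difference = 39840 frames; B is ahead of A.

39840 frames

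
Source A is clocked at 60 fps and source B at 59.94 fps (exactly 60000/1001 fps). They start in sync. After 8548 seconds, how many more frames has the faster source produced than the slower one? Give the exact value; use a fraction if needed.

A emits 60 × 8548 = 512880 frames; B emits 60000/1001 × 8548 = 512880000/1001.
Difference = 512880/1001 frames (≈ 512.3676); B is behind A.

512880/1001 frames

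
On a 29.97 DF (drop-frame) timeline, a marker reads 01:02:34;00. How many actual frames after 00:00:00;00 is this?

112508

Complete 10-minute blocks: 6, each 17982 frames → 107892.
Remaining 2 whole minutes in the current block: 1800 + 1 × 1798 = 3598 frames.
Within the current minute: 34 × 30 + 0 − 2 = 1018 (labels ;00/;01 skipped at this minute). Total = 107892 + 3598 + 1018 = 112508.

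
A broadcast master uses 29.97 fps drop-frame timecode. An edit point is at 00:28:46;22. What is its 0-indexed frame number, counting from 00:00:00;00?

51750

Complete 10-minute blocks: 2, each 17982 frames → 35964.
Remaining 8 whole minutes in the current block: 1800 + 7 × 1798 = 14386 frames.
Within the current minute: 46 × 30 + 22 − 2 = 1400 (labels ;00/;01 skipped at this minute). Total = 35964 + 14386 + 1400 = 51750.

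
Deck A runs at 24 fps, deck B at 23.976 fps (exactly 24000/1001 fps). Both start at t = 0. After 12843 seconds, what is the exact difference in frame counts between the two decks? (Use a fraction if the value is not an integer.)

A emits 24 × 12843 = 308232 frames; B emits 24000/1001 × 12843 = 308232000/1001.
Difference = 308232/1001 frames (≈ 307.9241); B is behind A.

308232/1001 frames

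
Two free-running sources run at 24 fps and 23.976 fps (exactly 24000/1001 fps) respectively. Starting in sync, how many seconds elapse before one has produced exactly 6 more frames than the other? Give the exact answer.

The gap grows by |24000/1001 − 24| = 24/1001 frames per second.
Time for a 6-frame gap: 6 ÷ (24/1001) = 250.25 s.

250.25 seconds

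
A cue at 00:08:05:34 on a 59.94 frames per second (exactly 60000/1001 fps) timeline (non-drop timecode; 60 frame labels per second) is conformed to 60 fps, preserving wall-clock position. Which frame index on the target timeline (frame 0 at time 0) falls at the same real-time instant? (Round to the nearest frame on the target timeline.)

frame 29163

Source frame index: (0×3600 + 8×60 + 5) × 60 + 34 = 29134.
Real time: 29134 / (60000/1001) = 14581567/30000 s.
Target frame: (14581567/30000) × (60) = 14581567/500 ≈ 29163.134 → 29163.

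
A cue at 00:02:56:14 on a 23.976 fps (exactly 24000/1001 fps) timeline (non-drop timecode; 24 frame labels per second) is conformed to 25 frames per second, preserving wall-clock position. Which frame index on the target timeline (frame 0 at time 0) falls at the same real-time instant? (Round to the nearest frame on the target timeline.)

Source frame index: (0×3600 + 2×60 + 56) × 24 + 14 = 4238.
Real time: 4238 / (24000/1001) = 2121119/12000 s.
Target frame: (2121119/12000) × (25) = 2121119/480 ≈ 4418.998 → 4419.

frame 4419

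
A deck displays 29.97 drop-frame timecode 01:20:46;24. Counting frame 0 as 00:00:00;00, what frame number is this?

145260

As if non-drop at 30 labels/s: (1 × 3600 + 20 × 60 + 46) × 30 + 24 = 145404.
Minute boundaries passed: 80; those not divisible by 10: 80 − 8 = 72; dropped labels = 2 × 72 = 144.
Actual frame index = 145404 − 144 = 145260.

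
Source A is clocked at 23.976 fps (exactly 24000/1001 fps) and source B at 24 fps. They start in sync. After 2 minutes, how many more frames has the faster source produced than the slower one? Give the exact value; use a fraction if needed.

2 min = 120 s.
A emits 24000/1001 × 120 = 2880000/1001 frames; B emits 24 × 120 = 2880.
Difference = 2880/1001 frames (≈ 2.8771); B is ahead of A.

2880/1001 frames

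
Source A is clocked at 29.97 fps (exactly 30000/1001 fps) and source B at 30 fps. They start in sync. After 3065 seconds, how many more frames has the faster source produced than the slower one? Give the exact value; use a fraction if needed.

91950/1001 frames

A emits 30000/1001 × 3065 = 91950000/1001 frames; B emits 30 × 3065 = 91950.
Difference = 91950/1001 frames (≈ 91.8581); B is ahead of A.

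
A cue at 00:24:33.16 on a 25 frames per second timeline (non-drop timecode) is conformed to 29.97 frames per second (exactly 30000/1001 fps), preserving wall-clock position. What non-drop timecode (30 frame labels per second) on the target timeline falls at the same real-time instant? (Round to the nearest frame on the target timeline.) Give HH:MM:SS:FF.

Source frame index: (0×3600 + 24×60 + 33) × 25 + 16 = 36841.
Real time: 36841 / (25) = 36841/25 s.
Target frame: (36841/25) × (30000/1001) = 6315600/143 ≈ 44165.035 → 44165.
At 30 labels/s: frame 44165 → 00:24:32:05.

00:24:32:05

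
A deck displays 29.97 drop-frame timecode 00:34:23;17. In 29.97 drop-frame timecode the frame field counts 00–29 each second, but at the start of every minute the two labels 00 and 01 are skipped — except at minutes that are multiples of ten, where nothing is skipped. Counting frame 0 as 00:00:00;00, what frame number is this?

61845

As if non-drop at 30 labels/s: (0 × 3600 + 34 × 60 + 23) × 30 + 17 = 61907.
Minute boundaries passed: 34; those not divisible by 10: 34 − 3 = 31; dropped labels = 2 × 31 = 62.
Actual frame index = 61907 − 62 = 61845.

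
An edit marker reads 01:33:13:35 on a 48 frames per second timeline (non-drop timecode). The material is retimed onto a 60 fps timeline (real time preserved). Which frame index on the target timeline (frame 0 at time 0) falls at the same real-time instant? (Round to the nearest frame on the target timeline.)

Source frame index: (1×3600 + 33×60 + 13) × 48 + 35 = 268499.
Real time: 268499 / (48) = 268499/48 s.
Target frame: (268499/48) × (60) = 1342495/4 ≈ 335623.750 → 335624.

frame 335624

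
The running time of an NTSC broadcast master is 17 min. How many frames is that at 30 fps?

30600 frames

17 min = 1020 s.
Frames = 1020 × 30 = 30600.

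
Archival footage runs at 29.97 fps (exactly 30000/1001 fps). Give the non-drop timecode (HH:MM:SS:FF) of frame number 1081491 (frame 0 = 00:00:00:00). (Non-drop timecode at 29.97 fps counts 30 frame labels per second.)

10:00:49:21

1081491 ÷ 30 = 36049 full seconds, remainder 21 frames.
36049 s = 10 h 0 min 49 s.
Timecode: 10:00:49:21.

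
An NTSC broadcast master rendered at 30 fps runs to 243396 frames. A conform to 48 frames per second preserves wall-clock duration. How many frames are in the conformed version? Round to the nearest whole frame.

389434 frames

Frames at target rate = 243396 × (48) / (30) = 1947168/5 ≈ 389433.600.
Nearest whole frame: 389434.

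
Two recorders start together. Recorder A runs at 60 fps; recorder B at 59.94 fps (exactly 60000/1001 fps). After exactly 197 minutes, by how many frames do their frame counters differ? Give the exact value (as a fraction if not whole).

709200/1001 frames

197 min = 11820 s.
A emits 60 × 11820 = 709200 frames; B emits 60000/1001 × 11820 = 709200000/1001.
Difference = 709200/1001 frames (≈ 708.4915); B is behind A.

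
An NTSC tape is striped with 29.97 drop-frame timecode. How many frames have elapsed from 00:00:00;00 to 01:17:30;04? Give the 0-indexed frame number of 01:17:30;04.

139364

Complete 10-minute blocks: 7, each 17982 frames → 125874.
Remaining 7 whole minutes in the current block: 1800 + 6 × 1798 = 12588 frames.
Within the current minute: 30 × 30 + 4 − 2 = 902 (labels ;00/;01 skipped at this minute). Total = 125874 + 12588 + 902 = 139364.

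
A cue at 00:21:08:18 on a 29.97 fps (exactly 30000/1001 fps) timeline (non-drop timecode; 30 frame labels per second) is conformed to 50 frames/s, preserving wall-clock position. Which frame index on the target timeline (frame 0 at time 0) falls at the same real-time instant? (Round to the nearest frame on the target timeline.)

Source frame index: (0×3600 + 21×60 + 8) × 30 + 18 = 38058.
Real time: 38058 / (30000/1001) = 6349343/5000 s.
Target frame: (6349343/5000) × (50) = 6349343/100 ≈ 63493.430 → 63493.

frame 63493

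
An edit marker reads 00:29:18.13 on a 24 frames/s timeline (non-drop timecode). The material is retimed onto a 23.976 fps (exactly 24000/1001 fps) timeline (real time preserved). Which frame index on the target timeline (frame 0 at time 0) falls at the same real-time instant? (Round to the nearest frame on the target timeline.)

Source frame index: (0×3600 + 29×60 + 18) × 24 + 13 = 42205.
Real time: 42205 / (24) = 42205/24 s.
Target frame: (42205/24) × (24000/1001) = 42205000/1001 ≈ 42162.837 → 42163.

frame 42163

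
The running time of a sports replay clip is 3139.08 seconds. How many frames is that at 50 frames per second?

156954 frames

Frames = 3139.08 × 50 = 156954.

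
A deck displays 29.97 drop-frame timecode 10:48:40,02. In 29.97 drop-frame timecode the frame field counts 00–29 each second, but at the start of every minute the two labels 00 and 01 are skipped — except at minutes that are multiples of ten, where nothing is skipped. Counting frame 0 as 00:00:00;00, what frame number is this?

Complete 10-minute blocks: 64, each 17982 frames → 1150848.
Remaining 8 whole minutes in the current block: 1800 + 7 × 1798 = 14386 frames.
Within the current minute: 40 × 30 + 2 − 2 = 1200 (labels ;00/;01 skipped at this minute). Total = 1150848 + 14386 + 1200 = 1166434.

1166434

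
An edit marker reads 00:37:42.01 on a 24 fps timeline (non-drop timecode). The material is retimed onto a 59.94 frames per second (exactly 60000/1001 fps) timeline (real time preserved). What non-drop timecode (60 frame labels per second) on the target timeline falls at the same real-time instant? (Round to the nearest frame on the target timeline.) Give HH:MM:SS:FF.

Source frame index: (0×3600 + 37×60 + 42) × 24 + 1 = 54289.
Real time: 54289 / (24) = 54289/24 s.
Target frame: (54289/24) × (60000/1001) = 135722500/1001 ≈ 135586.913 → 135587.
At 60 labels/s: frame 135587 → 00:37:39:47.

00:37:39:47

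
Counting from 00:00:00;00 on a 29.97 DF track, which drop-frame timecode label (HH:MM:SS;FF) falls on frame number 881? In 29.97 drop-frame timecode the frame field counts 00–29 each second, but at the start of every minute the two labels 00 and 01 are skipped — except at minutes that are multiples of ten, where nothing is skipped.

00:00:29;11

Each 10-minute DF block holds 10 × 60 × 30 − 9 × 2 = 17982 frames. 881 ÷ 17982 → 0 full blocks, remainder 881.
Within the partial block the first minute is 1800 frames and each further minute 1798, so 0 further minute boundaries passed. Total skipped labels = 18 × 0 + 2 × 0 = 0.
Non-drop label index = 881 + 0 = 881; at 30 labels/s that is 00:00:29:11, i.e. DF 00:00:29;11.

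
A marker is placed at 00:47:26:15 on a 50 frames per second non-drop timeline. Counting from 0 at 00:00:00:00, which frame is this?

142315

Total seconds to the label: (0 × 3600 + 47 × 60 + 26) = 2846.
Frame index = 2846 × 50 + 15 = 142315.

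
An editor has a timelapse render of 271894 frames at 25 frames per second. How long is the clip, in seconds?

10875.76 seconds

Running time = 271894 / (25) = 10875.76 s.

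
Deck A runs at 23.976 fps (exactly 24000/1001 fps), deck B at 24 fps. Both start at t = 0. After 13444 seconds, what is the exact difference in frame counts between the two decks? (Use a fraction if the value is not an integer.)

322656/1001 frames

A emits 24000/1001 × 13444 = 322656000/1001 frames; B emits 24 × 13444 = 322656.
Difference = 322656/1001 frames (≈ 322.3337); B is ahead of A.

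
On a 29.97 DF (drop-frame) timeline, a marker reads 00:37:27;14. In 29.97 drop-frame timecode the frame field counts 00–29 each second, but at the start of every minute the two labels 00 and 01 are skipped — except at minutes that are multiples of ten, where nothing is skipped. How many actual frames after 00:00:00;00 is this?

As if non-drop at 30 labels/s: (0 × 3600 + 37 × 60 + 27) × 30 + 14 = 67424.
Minute boundaries passed: 37; those not divisible by 10: 37 − 3 = 34; dropped labels = 2 × 34 = 68.
Actual frame index = 67424 − 68 = 67356.

67356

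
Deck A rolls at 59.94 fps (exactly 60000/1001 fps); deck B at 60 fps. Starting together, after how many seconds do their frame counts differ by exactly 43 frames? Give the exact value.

The gap grows by |60 − 60000/1001| = 60/1001 frames per second.
Time for a 43-frame gap: 43 ÷ (60/1001) = 43043/60 s.

43043/60 seconds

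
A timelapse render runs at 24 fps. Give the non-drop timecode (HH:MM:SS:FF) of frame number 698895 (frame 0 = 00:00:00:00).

08:05:20:15

698895 ÷ 24 = 29120 full seconds, remainder 15 frames.
29120 s = 8 h 5 min 20 s.
Timecode: 08:05:20:15.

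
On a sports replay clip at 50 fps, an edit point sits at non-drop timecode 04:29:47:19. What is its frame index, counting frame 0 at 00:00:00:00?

Total seconds to the label: (4 × 3600 + 29 × 60 + 47) = 16187.
Frame index = 16187 × 50 + 19 = 809369.

frame 809369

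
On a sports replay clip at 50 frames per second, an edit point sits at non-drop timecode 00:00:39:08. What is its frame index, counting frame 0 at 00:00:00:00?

Total seconds to the label: (0 × 3600 + 0 × 60 + 39) = 39.
Frame index = 39 × 50 + 8 = 1958.

frame 1958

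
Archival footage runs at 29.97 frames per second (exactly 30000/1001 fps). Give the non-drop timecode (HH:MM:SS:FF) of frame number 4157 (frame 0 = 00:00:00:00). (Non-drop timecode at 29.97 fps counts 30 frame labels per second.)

00:02:18:17

4157 ÷ 30 = 138 full seconds, remainder 17 frames.
138 s = 0 h 2 min 18 s.
Timecode: 00:02:18:17.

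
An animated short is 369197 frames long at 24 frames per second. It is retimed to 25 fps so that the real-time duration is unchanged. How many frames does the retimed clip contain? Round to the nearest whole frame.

Frames at target rate = 369197 × (25) / (24) = 9229925/24 ≈ 384580.208.
Nearest whole frame: 384580.

384580 frames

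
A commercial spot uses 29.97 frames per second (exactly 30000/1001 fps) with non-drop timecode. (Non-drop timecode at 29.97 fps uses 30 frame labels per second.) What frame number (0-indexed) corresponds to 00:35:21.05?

frame 63635

Total seconds to the label: (0 × 3600 + 35 × 60 + 21) = 2121.
Frame index = 2121 × 30 + 5 = 63635.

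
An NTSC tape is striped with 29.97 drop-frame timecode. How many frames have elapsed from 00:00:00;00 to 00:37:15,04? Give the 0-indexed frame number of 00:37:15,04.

Complete 10-minute blocks: 3, each 17982 frames → 53946.
Remaining 7 whole minutes in the current block: 1800 + 6 × 1798 = 12588 frames.
Within the current minute: 15 × 30 + 4 − 2 = 452 (labels ;00/;01 skipped at this minute). Total = 53946 + 12588 + 452 = 66986.

66986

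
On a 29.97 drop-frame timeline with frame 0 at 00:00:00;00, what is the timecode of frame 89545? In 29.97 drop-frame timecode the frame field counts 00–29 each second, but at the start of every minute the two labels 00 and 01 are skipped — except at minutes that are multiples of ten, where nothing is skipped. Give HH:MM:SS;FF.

00:49:47;25

Each 10-minute DF block holds 10 × 60 × 30 − 9 × 2 = 17982 frames. 89545 ÷ 17982 → 4 full blocks, remainder 17617.
Within the partial block the first minute is 1800 frames and each further minute 1798, so 9 further minute boundaries passed. Total skipped labels = 18 × 4 + 2 × 9 = 90.
Non-drop label index = 89545 + 90 = 89635; at 30 labels/s that is 00:49:47:25, i.e. DF 00:49:47;25.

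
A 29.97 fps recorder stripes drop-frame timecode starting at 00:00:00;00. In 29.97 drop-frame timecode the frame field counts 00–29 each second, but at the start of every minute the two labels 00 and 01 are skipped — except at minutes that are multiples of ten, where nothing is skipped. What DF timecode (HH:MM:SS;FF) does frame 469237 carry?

04:20:56;25

Ten DF minutes hold 17982 frames, so frame 469237 lies in block 26 (frames 467532–485513) with 1705 frames into that block.
The block's first minute is 1800 frames and the rest 1798 each; 1705 frames reaches minute 0, so 26 × 18 + 0 × 2 = 468 labels have been skipped so far.
Adding those back, label number 469237 + 468 = 469705 at 30 labels/s is 15656 s + 25 f = 4 h 20 min 56 s frame 25, i.e. 04:20:56;25.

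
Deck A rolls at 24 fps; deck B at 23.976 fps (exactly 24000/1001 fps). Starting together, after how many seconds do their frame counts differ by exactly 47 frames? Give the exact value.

The gap grows by |24000/1001 − 24| = 24/1001 frames per second.
Time for a 47-frame gap: 47 ÷ (24/1001) = 47047/24 s.

47047/24 seconds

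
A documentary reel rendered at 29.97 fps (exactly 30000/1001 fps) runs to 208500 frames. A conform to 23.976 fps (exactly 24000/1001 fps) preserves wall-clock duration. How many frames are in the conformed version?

Target frames = source frames × (target rate / source rate) = 208500 × (24000/1001)/(30000/1001) = 208500 × 4/5 = 166800.

166800 frames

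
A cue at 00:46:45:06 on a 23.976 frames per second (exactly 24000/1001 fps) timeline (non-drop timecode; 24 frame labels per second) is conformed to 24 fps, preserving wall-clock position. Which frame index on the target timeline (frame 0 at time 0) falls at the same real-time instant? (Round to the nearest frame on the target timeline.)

frame 67393

Source frame index: (0×3600 + 46×60 + 45) × 24 + 6 = 67326.
Real time: 67326 / (24000/1001) = 11232221/4000 s.
Target frame: (11232221/4000) × (24) = 33696663/500 ≈ 67393.326 → 67393.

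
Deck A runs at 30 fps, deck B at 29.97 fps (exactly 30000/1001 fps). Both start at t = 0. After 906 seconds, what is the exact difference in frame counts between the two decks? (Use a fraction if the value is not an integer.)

A emits 30 × 906 = 27180 frames; B emits 30000/1001 × 906 = 27180000/1001.
Difference = 27180/1001 frames (≈ 27.1528); B is behind A.

27180/1001 frames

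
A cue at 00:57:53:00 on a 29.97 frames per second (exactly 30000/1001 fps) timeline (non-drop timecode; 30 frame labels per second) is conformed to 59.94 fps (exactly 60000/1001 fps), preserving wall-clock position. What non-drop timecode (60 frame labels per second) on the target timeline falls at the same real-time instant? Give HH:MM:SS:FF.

00:57:53:00

Source frame index: (0×3600 + 57×60 + 53) × 30 + 0 = 104190.
Real time: 104190 / (30000/1001) = 3476473/1000 s.
Target frame: (3476473/1000) × (60000/1001) = 208380.
At 60 labels/s: frame 208380 → 00:57:53:00.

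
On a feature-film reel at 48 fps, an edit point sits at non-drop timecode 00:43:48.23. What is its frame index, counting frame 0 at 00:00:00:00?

frame 126167

Total seconds to the label: (0 × 3600 + 43 × 60 + 48) = 2628.
Frame index = 2628 × 48 + 23 = 126167.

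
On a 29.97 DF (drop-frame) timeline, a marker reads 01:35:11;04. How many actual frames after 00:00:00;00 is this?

171162

Complete 10-minute blocks: 9, each 17982 frames → 161838.
Remaining 5 whole minutes in the current block: 1800 + 4 × 1798 = 8992 frames.
Within the current minute: 11 × 30 + 4 − 2 = 332 (labels ;00/;01 skipped at this minute). Total = 161838 + 8992 + 332 = 171162.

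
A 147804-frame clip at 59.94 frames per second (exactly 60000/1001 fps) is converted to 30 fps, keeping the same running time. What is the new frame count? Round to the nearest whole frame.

73976 frames

Frames at target rate = 147804 × (30) / (60000/1001) = 36987951/500 ≈ 73975.902.
Nearest whole frame: 73976.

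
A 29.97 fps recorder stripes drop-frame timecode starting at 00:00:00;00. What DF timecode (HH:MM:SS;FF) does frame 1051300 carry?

Each 10-minute DF block holds 10 × 60 × 30 − 9 × 2 = 17982 frames. 1051300 ÷ 17982 → 58 full blocks, remainder 8344.
Within the partial block the first minute is 1800 frames and each further minute 1798, so 4 further minute boundaries passed. Total skipped labels = 18 × 58 + 2 × 4 = 1052.
Non-drop label index = 1051300 + 1052 = 1052352; at 30 labels/s that is 09:44:38:12, i.e. DF 09:44:38;12.

09:44:38;12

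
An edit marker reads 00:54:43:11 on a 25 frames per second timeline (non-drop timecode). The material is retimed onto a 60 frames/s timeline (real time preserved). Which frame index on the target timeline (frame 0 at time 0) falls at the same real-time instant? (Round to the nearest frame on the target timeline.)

Source frame index: (0×3600 + 54×60 + 43) × 25 + 11 = 82086.
Real time: 82086 / (25) = 82086/25 s.
Target frame: (82086/25) × (60) = 985032/5 ≈ 197006.400 → 197006.

frame 197006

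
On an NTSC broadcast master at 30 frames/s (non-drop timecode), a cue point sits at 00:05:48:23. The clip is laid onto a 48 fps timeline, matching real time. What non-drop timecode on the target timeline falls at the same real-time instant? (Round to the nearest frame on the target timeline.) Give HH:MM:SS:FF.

Source frame index: (0×3600 + 5×60 + 48) × 30 + 23 = 10463.
Real time: 10463 / (30) = 10463/30 s.
Target frame: (10463/30) × (48) = 83704/5 ≈ 16740.800 → 16741.
At 48 labels/s: frame 16741 → 00:05:48:37.

00:05:48:37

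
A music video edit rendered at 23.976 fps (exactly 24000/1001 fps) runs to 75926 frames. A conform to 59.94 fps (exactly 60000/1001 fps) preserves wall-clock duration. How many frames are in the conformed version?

189815 frames

Frames at target rate = 75926 × (60000/1001) / (24000/1001) = 189815.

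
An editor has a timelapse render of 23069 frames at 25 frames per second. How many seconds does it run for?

Running time = 23069 / (25) = 922.76 s.

922.76 seconds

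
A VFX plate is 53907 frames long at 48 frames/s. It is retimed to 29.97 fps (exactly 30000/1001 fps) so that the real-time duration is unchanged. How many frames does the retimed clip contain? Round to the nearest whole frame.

33658 frames

Frames at target rate = 53907 × (30000/1001) / (48) = 4813125/143 ≈ 33658.217.
Nearest whole frame: 33658.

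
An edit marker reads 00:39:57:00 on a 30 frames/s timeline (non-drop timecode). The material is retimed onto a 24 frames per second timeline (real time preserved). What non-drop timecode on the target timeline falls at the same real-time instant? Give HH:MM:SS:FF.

00:39:57:00

Source frame index: (0×3600 + 39×60 + 57) × 30 + 0 = 71910.
Real time: 71910 / (30) = 2397 s.
Target frame: (2397) × (24) = 57528.
At 24 labels/s: frame 57528 → 00:39:57:00.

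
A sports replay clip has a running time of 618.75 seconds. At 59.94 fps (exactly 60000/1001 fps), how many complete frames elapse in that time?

Frames = 618.75 × 60000/1001 = 3375000/91 ≈ 37087.9121.
Complete frames: 37087.

37087 frames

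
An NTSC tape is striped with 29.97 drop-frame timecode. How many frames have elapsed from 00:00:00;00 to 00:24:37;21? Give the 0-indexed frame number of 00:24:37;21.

Complete 10-minute blocks: 2, each 17982 frames → 35964.
Remaining 4 whole minutes in the current block: 1800 + 3 × 1798 = 7194 frames.
Within the current minute: 37 × 30 + 21 − 2 = 1129 (labels ;00/;01 skipped at this minute). Total = 35964 + 7194 + 1129 = 44287.

44287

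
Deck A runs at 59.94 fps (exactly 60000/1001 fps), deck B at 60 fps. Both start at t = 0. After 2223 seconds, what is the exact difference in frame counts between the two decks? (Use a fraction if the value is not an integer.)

A emits 60000/1001 × 2223 = 10260000/77 frames; B emits 60 × 2223 = 133380.
Difference = 10260/77 frames (≈ 133.2468); B is ahead of A.

10260/77 frames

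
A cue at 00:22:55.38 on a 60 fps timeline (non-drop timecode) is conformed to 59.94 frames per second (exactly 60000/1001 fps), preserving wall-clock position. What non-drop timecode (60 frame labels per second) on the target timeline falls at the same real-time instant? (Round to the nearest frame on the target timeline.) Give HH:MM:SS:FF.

Source frame index: (0×3600 + 22×60 + 55) × 60 + 38 = 82538.
Real time: 82538 / (60) = 41269/30 s.
Target frame: (41269/30) × (60000/1001) = 82538000/1001 ≈ 82455.544 → 82456.
At 60 labels/s: frame 82456 → 00:22:54:16.

00:22:54:16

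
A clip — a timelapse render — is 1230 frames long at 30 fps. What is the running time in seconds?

41 seconds

Running time = 1230 / (30) = 41 s.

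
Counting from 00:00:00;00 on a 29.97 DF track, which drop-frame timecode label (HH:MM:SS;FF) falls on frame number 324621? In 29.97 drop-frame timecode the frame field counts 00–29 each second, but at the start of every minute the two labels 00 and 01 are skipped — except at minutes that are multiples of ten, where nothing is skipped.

03:00:31;15

Each 10-minute DF block holds 10 × 60 × 30 − 9 × 2 = 17982 frames. 324621 ÷ 17982 → 18 full blocks, remainder 945.
Within the partial block the first minute is 1800 frames and each further minute 1798, so 0 further minute boundaries passed. Total skipped labels = 18 × 18 + 2 × 0 = 324.
Non-drop label index = 324621 + 324 = 324945; at 30 labels/s that is 03:00:31:15, i.e. DF 03:00:31;15.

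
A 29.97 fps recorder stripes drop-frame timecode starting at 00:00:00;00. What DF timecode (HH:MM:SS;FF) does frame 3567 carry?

Ten DF minutes hold 17982 frames, so frame 3567 lies in block 0 (frames 0–17981) with 3567 frames into that block.
The block's first minute is 1800 frames and the rest 1798 each; 3567 frames reaches minute 1, so 0 × 18 + 1 × 2 = 2 labels have been skipped so far.
Adding those back, label number 3567 + 2 = 3569 at 30 labels/s is 118 s + 29 f = 0 h 1 min 58 s frame 29, i.e. 00:01:58;29.

00:01:58;29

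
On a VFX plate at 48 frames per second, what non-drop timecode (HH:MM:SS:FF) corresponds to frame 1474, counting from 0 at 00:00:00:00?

1474 ÷ 48 = 30 full seconds, remainder 34 frames.
30 s = 0 h 0 min 30 s.
Timecode: 00:00:30:34.

00:00:30:34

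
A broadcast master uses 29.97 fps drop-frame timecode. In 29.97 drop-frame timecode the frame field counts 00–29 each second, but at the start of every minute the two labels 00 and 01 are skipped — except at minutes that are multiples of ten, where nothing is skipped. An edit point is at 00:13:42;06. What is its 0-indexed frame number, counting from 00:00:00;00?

Complete 10-minute blocks: 1, each 17982 frames → 17982.
Remaining 3 whole minutes in the current block: 1800 + 2 × 1798 = 5396 frames.
Within the current minute: 42 × 30 + 6 − 2 = 1264 (labels ;00/;01 skipped at this minute). Total = 17982 + 5396 + 1264 = 24642.

24642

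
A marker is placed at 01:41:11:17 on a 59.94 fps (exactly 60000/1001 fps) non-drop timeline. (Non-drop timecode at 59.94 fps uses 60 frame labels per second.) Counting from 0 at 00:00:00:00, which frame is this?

Total seconds to the label: (1 × 3600 + 41 × 60 + 11) = 6071.
Frame index = 6071 × 60 + 17 = 364277.

364277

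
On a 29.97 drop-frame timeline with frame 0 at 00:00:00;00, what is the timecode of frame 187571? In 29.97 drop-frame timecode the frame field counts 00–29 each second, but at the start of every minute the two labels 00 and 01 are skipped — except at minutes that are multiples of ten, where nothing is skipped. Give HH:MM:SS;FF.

01:44:18;19

Each 10-minute DF block holds 10 × 60 × 30 − 9 × 2 = 17982 frames. 187571 ÷ 17982 → 10 full blocks, remainder 7751.
Within the partial block the first minute is 1800 frames and each further minute 1798, so 4 further minute boundaries passed. Total skipped labels = 18 × 10 + 2 × 4 = 188.
Non-drop label index = 187571 + 188 = 187759; at 30 labels/s that is 01:44:18:19, i.e. DF 01:44:18;19.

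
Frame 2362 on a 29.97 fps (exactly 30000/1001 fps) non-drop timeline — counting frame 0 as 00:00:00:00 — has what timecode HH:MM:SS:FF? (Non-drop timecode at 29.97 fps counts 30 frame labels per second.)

2362 ÷ 30 = 78 full seconds, remainder 22 frames.
78 s = 0 h 1 min 18 s.
Timecode: 00:01:18:22.

00:01:18:22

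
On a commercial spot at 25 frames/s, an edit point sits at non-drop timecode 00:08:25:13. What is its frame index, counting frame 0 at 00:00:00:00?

12638

Total seconds to the label: (0 × 3600 + 8 × 60 + 25) = 505.
Frame index = 505 × 25 + 13 = 12638.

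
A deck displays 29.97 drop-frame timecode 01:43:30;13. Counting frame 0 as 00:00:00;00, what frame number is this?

186127

As if non-drop at 30 labels/s: (1 × 3600 + 43 × 60 + 30) × 30 + 13 = 186313.
Minute boundaries passed: 103; those not divisible by 10: 103 − 10 = 93; dropped labels = 2 × 93 = 186.
Actual frame index = 186313 − 186 = 186127.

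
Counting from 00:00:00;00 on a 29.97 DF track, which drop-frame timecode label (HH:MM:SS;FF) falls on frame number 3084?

Each 10-minute DF block holds 10 × 60 × 30 − 9 × 2 = 17982 frames. 3084 ÷ 17982 → 0 full blocks, remainder 3084.
Within the partial block the first minute is 1800 frames and each further minute 1798, so 1 further minute boundary passed. Total skipped labels = 18 × 0 + 2 × 1 = 2.
Non-drop label index = 3084 + 2 = 3086; at 30 labels/s that is 00:01:42:26, i.e. DF 00:01:42;26.

00:01:42;26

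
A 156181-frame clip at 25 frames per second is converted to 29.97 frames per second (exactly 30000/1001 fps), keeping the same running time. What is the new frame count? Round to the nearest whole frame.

187230 frames

Frames at target rate = 156181 × (30000/1001) / (25) = 187417200/1001 ≈ 187229.970.
Nearest whole frame: 187230.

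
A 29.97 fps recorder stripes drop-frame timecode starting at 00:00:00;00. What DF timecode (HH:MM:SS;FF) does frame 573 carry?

00:00:19;03

Ten DF minutes hold 17982 frames, so frame 573 lies in block 0 (frames 0–17981) with 573 frames into that block.
The block's first minute is 1800 frames and the rest 1798 each; 573 frames reaches minute 0, so 0 × 18 + 0 × 2 = 0 labels have been skipped so far.
Adding those back, label number 573 + 0 = 573 at 30 labels/s is 19 s + 3 f = 0 h 0 min 19 s frame 3, i.e. 00:00:19;03.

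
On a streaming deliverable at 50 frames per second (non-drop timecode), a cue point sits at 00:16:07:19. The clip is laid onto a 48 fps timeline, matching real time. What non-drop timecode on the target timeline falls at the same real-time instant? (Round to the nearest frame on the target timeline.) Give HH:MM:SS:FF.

Source frame index: (0×3600 + 16×60 + 7) × 50 + 19 = 48369.
Real time: 48369 / (50) = 48369/50 s.
Target frame: (48369/50) × (48) = 1160856/25 ≈ 46434.240 → 46434.
At 48 labels/s: frame 46434 → 00:16:07:18.

00:16:07:18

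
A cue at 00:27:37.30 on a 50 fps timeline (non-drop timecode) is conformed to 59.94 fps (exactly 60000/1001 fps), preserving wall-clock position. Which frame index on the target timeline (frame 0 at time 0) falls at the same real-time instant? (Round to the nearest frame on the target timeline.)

frame 99357

Source frame index: (0×3600 + 27×60 + 37) × 50 + 30 = 82880.
Real time: 82880 / (50) = 8288/5 s.
Target frame: (8288/5) × (60000/1001) = 14208000/143 ≈ 99356.643 → 99357.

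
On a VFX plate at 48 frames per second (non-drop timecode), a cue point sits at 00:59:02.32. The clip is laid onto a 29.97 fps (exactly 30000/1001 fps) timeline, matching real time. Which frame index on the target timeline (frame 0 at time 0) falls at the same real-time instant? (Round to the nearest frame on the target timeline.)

frame 106174

Source frame index: (0×3600 + 59×60 + 2) × 48 + 32 = 170048.
Real time: 170048 / (48) = 10628/3 s.
Target frame: (10628/3) × (30000/1001) = 106280000/1001 ≈ 106173.826 → 106174.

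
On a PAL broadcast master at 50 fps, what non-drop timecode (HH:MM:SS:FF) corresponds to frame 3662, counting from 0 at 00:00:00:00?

3662 ÷ 50 = 73 full seconds, remainder 12 frames.
73 s = 0 h 1 min 13 s.
Timecode: 00:01:13:12.

00:01:13:12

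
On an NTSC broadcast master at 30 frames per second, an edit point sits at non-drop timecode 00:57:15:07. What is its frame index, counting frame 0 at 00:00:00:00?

Total seconds to the label: (0 × 3600 + 57 × 60 + 15) = 3435.
Frame index = 3435 × 30 + 7 = 103057.

103057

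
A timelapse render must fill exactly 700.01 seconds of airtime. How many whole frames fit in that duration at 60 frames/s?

42000 frames

Frames = 700.01 × 60 = 210003/5 ≈ 42000.6000.
Complete frames: 42000.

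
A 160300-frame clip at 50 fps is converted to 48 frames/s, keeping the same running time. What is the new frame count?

153888 frames

Target frames = source frames × (target rate / source rate) = 160300 × (48)/(50) = 160300 × 24/25 = 153888.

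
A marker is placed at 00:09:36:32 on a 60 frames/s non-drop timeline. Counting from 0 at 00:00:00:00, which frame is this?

34592

Total seconds to the label: (0 × 3600 + 9 × 60 + 36) = 576.
Frame index = 576 × 60 + 32 = 34592.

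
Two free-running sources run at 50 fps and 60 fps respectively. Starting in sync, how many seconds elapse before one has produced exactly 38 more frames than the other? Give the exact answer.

The gap grows by |60 − 50| = 10 frames per second.
Time for a 38-frame gap: 38 ÷ (10) = 3.8 s.

3.8 seconds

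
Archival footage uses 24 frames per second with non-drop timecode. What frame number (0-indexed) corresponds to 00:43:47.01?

63049

Total seconds to the label: (0 × 3600 + 43 × 60 + 47) = 2627.
Frame index = 2627 × 24 + 1 = 63049.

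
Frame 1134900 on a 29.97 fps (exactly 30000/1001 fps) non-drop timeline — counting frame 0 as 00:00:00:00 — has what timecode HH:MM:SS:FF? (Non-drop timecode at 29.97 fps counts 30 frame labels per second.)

10:30:30:00

1134900 ÷ 30 = 37830 full seconds, remainder 0 frames.
37830 s = 10 h 30 min 30 s.
Timecode: 10:30:30:00.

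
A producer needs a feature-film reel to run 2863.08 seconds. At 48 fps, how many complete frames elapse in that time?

Frames = 2863.08 × 48 = 3435696/25 ≈ 137427.8400.
Complete frames: 137427.

137427 frames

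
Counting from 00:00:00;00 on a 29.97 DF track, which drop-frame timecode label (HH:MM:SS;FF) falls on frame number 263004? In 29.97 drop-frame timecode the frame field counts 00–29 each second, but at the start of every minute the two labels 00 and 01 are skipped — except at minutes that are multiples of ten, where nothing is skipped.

02:26:15;18

Ten DF minutes hold 17982 frames, so frame 263004 lies in block 14 (frames 251748–269729) with 11256 frames into that block.
The block's first minute is 1800 frames and the rest 1798 each; 11256 frames reaches minute 6, so 14 × 18 + 6 × 2 = 264 labels have been skipped so far.
Adding those back, label number 263004 + 264 = 263268 at 30 labels/s is 8775 s + 18 f = 2 h 26 min 15 s frame 18, i.e. 02:26:15;18.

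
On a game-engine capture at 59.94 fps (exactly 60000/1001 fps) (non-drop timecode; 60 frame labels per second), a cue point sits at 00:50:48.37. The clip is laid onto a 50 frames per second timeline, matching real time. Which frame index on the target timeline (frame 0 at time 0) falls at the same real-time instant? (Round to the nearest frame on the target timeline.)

Source frame index: (0×3600 + 50×60 + 48) × 60 + 37 = 182917.
Real time: 182917 / (60000/1001) = 183099917/60000 s.
Target frame: (183099917/60000) × (50) = 183099917/1200 ≈ 152583.264 → 152583.

frame 152583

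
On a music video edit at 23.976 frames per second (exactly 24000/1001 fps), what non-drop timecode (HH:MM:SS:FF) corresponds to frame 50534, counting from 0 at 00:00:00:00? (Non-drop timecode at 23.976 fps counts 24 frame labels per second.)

50534 ÷ 24 = 2105 full seconds, remainder 14 frames.
2105 s = 0 h 35 min 5 s.
Timecode: 00:35:05:14.

00:35:05:14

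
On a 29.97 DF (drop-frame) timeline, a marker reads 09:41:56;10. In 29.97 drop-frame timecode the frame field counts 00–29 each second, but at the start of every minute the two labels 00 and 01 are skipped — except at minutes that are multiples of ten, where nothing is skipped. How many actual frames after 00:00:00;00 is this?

As if non-drop at 30 labels/s: (9 × 3600 + 41 × 60 + 56) × 30 + 10 = 1047490.
Minute boundaries passed: 581; those not divisible by 10: 581 − 58 = 523; dropped labels = 2 × 523 = 1046.
Actual frame index = 1047490 − 1046 = 1046444.

1046444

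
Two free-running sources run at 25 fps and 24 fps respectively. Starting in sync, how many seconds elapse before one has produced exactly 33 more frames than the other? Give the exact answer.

33 seconds

The gap grows by |24 − 25| = 1 frame per second.
Time for a 33-frame gap: 33 ÷ (1) = 33 s.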